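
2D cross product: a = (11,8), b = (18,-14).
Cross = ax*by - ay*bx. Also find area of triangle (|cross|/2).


cross = 11*(-14) - 8*18 = -154 - 144 = -298
Triangle area = |-298|/2 = 298/2 = 149.0000

cross = -298, triangle area = 149.0000


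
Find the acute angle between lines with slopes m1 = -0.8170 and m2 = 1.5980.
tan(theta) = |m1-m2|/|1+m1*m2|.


m1-m2 = -2.415
1+m1*m2 = -0.305566
tan(theta) = |-2.415/(-0.305566)| = 7.903366
theta = arctan(|-2.415/(-0.305566)|) = 82.7888 degrees (acute angle)

82.7888 degrees


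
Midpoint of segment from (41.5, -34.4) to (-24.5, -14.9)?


Mx = (41.5 - 24.5)/2 = 17.0/2 = 8.5000
My = (-34.4 - 14.9)/2 = -49.3/2 = -24.6500

(8.5000, -24.6500)


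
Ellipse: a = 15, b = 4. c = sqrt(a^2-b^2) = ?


c^2 = 15^2 - 4^2 = 225 - 16 = 209
c = sqrt(209) = 14.4568

c = 14.4568


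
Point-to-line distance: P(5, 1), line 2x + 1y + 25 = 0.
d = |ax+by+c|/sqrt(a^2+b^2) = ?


|2*5 + 1*1 + 25| = |36| = 36
sqrt(4 + 1) = sqrt(5) = 2.2361
d = 36/sqrt(5) = 16.0997

16.0997


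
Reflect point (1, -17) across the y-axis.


Reflection rule for y-axis: (-x, y)
(1, -17) -> (-1, -17)

(-1, -17)


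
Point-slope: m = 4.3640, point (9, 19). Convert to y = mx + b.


y - 19 = 4.3640(x - 9)
y = 4.3640x + 19 - 4.3640*9
y = 4.3640x - 20.2760

y = 4.3640x - 20.2760


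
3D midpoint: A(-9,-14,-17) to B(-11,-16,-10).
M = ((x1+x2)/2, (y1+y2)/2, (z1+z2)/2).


Mx = (-9- 11)/2 = -10.0000
My = (-14- 16)/2 = -15.0000
Mz = (-17- 10)/2 = -13.5000

M = (-10.0000, -15.0000, -13.5000)


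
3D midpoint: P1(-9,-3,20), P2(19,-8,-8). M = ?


Mx = (-9+19)/2 = 5.0000
My = (-3- 8)/2 = -5.5000
Mz = (20- 8)/2 = 6.0000

M = (5.0000, -5.5000, 6.0000)


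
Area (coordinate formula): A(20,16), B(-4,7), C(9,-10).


20*(7+ 10) = 340
-4*(-10-16) = 104
9*(16-7) = 81
sum = 525
Area = |525|/2 = 262.5000

262.5000 sq units


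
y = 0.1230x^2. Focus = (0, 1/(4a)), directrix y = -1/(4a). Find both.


a = 0.1230
1/(4a) = 2.0325
Focus = (0, 2.0325)
Directrix: y = -2.0325

Focus = (0, 2.0325), Directrix: y = -2.0325


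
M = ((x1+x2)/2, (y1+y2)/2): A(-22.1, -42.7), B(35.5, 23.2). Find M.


Mx = (-22.1 + 35.5)/2 = 13.4/2 = 6.7000
My = (-42.7 + 23.2)/2 = -19.5/2 = -9.7500

(6.7000, -9.7500)


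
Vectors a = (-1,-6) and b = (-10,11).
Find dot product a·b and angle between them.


a·b = -1*(-10) - 6*11 = 10 - 66 = -56
|a| = sqrt(1+36) = 6.0828
|b| = sqrt(100+121) = 14.8661
cos(theta) = -56/(sqrt(37)*sqrt(221)) = -56/sqrt(8177) = -0.619286
theta = arccos(-56/sqrt(8177)) = 128.2640 degrees

a·b = -56, theta = 128.2640 deg


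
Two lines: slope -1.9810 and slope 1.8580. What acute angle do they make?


m1-m2 = -3.839
1+m1*m2 = -2.680698
tan(theta) = |-3.839/(-2.680698)| = 1.432090
theta = arctan(|-3.839/(-2.680698)|) = 55.0742 degrees (acute angle)

55.0742 degrees


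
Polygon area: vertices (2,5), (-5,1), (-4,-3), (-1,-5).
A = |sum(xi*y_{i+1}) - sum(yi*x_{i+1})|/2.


sum(xi*y_{i+1}) = 2*1 - 5*(-3) - 4*(-5) - 1*5 = 32
sum(yi*x_{i+1}) = 5*(-5) + 1*(-4) - 3*(-1) - 5*2 = -36
Area = |32 + 36|/2 = 68/2 = 34.0000

34.0000 sq units


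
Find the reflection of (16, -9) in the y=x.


Reflection rule for y=x: (y, x)
(16, -9) -> (-9, 16)

(-9, 16)


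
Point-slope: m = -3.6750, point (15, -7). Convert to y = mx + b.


y + 7 = -3.6750(x - 15)
y = -3.6750x - 7 + 3.6750*15
y = -3.6750x + 48.1250

y = -3.6750x + 48.1250


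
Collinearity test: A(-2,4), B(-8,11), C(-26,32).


-2*(11-32) - 8*(32-4) - 26*(4-11)
= 42 - 224 + 182 = 0

Yes, collinear (determinant = 0)


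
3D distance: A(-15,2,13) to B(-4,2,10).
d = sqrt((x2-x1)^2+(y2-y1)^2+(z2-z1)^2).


dx=11, dy=0, dz=-3
d = sqrt(121+0+9) = sqrt(130) = 11.4018

11.4018


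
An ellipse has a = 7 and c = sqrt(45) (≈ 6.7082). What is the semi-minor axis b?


b^2 = 7^2 - (sqrt(45))^2 = 49 - 45 = 4
b = sqrt(4) = 2

b = 2


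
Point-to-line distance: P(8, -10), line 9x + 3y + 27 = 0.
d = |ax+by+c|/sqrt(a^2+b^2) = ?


|9*8 + 3*(-10) + 27| = |69| = 69
sqrt(81 + 9) = sqrt(90) = 9.4868
d = 69/sqrt(90) = 7.2732

7.2732


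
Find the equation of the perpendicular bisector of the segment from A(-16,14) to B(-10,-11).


Midpoint = (-13, 1.5)
Slope of AB = dy/dx = -25/6 = -4.1667
Perp slope = -dx/dy = 6/25 = 0.2400
b = My - (perp slope)*Mx = 1.5 + (6*(-13))/(-25) = 1.5 + 3.1200 = 4.6200

y = 0.2400x + 4.6200


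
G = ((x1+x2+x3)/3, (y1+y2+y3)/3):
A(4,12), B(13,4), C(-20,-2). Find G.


Gx = (4+13- 20)/3 = -3/3 = -1.0000
Gy = (12+4- 2)/3 = 14/3 = 4.6667

G = (-1.0000, 4.6667)


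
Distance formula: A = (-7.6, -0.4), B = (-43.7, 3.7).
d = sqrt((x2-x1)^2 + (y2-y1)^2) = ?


dx = -43.7 + 7.6 = -36.1
dy = 3.7 + 0.4 = 4.1
d = sqrt(1303.21 + 16.81) = sqrt(1320.02) = 36.3321

36.3321


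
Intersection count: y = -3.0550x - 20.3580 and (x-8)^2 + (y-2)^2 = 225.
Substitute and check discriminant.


Substitute y = -3.0550x - 20.3580: (x-8)^2 + (-3.0550x- 20.3580-2)^2 = 225
Expand to Ax^2 + Bx + C = 0, where b-k = -22.358
A = 1+m^2 = 10.333025
B = 2(m(b-k) - h) = 2(-3.0550*(-22.358) - 8) = 120.60738
C = h^2 + (b-k)^2 - r^2 = 64 + 499.880164 - 225 = 338.880164
disc = B^2-4AC = 14546.1401 - 14006.6288 = 539.5113
disc > 0

2 intersection points


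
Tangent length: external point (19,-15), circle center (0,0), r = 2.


d = sqrt((19-0)^2 + (-15-0)^2) = sqrt(361+225) = 24.2074
L = sqrt(586.0000 - 4) = sqrt(582.0000) = 24.1247

24.1247


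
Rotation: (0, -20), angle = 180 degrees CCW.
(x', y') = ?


cos(180) = -1, sin(180) = 0
x' = 0*(-1) + 20*0 = 0
y' = 0*0 - 20*(-1) = 20

(0, 20)


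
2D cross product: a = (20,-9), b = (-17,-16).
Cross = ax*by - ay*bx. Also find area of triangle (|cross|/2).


cross = 20*(-16) + 9*(-17) = -320 - 153 = -473
Triangle area = |-473|/2 = 473/2 = 236.5000

cross = -473, triangle area = 236.5000


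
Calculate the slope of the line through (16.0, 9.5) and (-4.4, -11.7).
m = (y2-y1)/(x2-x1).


dy = -11.7 - 9.5 = -21.2
dx = -4.4 - 16.0 = -20.4
m = -21.2/(-20.4) = 1.0392

m = 1.0392


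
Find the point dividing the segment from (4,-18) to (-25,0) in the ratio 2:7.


Px = (2*(-25) + 7*4)/9 = -22/9 = -2.4444
Py = (2*0 + 7*(-18))/9 = -126/9 = -14.0000

P = (-2.4444, -14.0000)


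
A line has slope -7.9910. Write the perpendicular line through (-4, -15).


Perpendicular slope = -1/m1 = -1/(-7.9910) = 0.1251
b2 = y0 - m2*x0 = -15 - 4/(-7.9910) = -15 + 0.5006 = -14.4994

y = 0.1251x - 14.4994


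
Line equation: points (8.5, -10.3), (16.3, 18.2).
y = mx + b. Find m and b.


m = (28.5)/(7.8) = 3.6538
b = y1 - m*x1 = -10.3 - (28.5*8.5)/(7.8) = -10.3 - 31.0577 = -41.3577

y = 3.6538x - 41.3577


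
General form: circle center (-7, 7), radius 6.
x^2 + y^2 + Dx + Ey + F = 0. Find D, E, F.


(x+ 7)^2 + (y-7)^2 = 6^2
D = -2h = 14, E = -2k = -14
F = h^2+k^2-r^2 = 49+49-36 = 62

D = 14, E = -14, F = 62


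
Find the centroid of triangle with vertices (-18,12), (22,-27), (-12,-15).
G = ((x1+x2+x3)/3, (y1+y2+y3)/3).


Gx = (-18+22- 12)/3 = -8/3 = -2.6667
Gy = (12- 27- 15)/3 = -30/3 = -10.0000

G = (-2.6667, -10.0000)


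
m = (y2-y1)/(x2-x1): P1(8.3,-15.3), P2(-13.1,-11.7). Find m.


dy = -11.7 + 15.3 = 3.6
dx = -13.1 - 8.3 = -21.4
m = 3.6/(-21.4) = -0.1682

m = -0.1682


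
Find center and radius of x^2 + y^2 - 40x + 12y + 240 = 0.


h = -D/2 = 40/2 = 20
k = -E/2 = -12/2 = -6
r^2 = h^2 + k^2 - F = 400 + 36 - 240 = 196
r = 14

Center (20, -6), radius = 14


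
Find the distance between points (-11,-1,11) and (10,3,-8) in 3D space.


dx=21, dy=4, dz=-19
d = sqrt(441+16+361) = sqrt(818) = 28.6007

28.6007


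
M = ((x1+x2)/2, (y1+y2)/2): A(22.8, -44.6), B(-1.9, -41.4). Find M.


Mx = (22.8 - 1.9)/2 = 20.9/2 = 10.4500
My = (-44.6 - 41.4)/2 = -86.0/2 = -43.0000

(10.4500, -43.0000)


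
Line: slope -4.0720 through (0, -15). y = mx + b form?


y + 15 = -4.0720(x - 0)
y = -4.0720x - 15 + 4.0720*0
y = -4.0720x - 15.0000

y = -4.0720x - 15.0000


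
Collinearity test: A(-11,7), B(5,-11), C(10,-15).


-11*(-11+ 15) + 5*(-15-7) + 10*(7+ 11)
= -44 - 110 + 180 = 26

No, not collinear (determinant = 26)


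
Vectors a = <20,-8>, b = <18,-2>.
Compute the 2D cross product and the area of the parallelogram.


cross = 20*(-2) + 8*18 = -40 + 144 = 104
Parallelogram area = |104| = 104

cross = 104, parallelogram area = 104


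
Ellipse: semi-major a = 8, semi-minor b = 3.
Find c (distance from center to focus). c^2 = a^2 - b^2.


c^2 = 8^2 - 3^2 = 64 - 9 = 55
c = sqrt(55) = 7.4162

c = 7.4162


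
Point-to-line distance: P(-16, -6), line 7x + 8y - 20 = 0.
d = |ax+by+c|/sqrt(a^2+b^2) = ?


|7*(-16) + 8*(-6) - 20| = |-180| = 180
sqrt(49 + 64) = sqrt(113) = 10.6301
d = 180/sqrt(113) = 16.9330

16.9330


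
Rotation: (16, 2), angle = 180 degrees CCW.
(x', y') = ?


cos(180) = -1, sin(180) = 0
x' = 16*(-1) - 2*0 = -16
y' = 16*0 + 2*(-1) = -2

(-16, -2)


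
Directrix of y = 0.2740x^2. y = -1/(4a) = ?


a = 0.2740
1/(4a) = 0.9124
directrix: y = -0.9124 = -0.9124

y = -0.9124


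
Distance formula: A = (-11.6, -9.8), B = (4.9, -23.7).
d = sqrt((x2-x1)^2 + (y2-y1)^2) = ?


dx = 4.9 + 11.6 = 16.5
dy = -23.7 + 9.8 = -13.9
d = sqrt(272.25 + 193.21) = sqrt(465.46) = 21.5745

21.5745


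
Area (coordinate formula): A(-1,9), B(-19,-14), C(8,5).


-1*(-14-5) = 19
-19*(5-9) = 76
8*(9+ 14) = 184
sum = 279
Area = |279|/2 = 139.5000

139.5000 sq units


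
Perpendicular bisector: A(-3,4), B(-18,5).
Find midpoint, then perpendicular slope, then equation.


Midpoint = (-10.5, 4.5)
Slope of AB = dy/dx = 1/(-15) = -0.0667
Perp slope = -dx/dy = 15/1 = 15.0000
b = My - (perp slope)*Mx = 4.5 + (-15*(-10.5))/1 = 4.5 + 157.5000 = 162.0000

y = 15.0000x + 162.0000


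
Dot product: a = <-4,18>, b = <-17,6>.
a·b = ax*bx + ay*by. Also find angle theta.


a·b = -4*(-17) + 18*6 = 68 + 108 = 176
|a| = sqrt(16+324) = 18.4391
|b| = sqrt(289+36) = 18.0278
cos(theta) = 176/(sqrt(340)*sqrt(325)) = 176/sqrt(110500) = 0.529458
theta = arccos(176/sqrt(110500)) = 58.0312 degrees

a·b = 176, theta = 58.0312 deg


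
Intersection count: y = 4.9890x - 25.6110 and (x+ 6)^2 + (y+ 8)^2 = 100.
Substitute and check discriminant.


Substitute y = 4.9890x - 25.6110: (x+ 6)^2 + (4.9890x- 25.6110+ 8)^2 = 100
Expand to Ax^2 + Bx + C = 0, where b-k = -17.611
A = 1+m^2 = 25.890121
B = 2(m(b-k) - h) = 2(4.9890*(-17.611) + 6) = -163.722558
C = h^2 + (b-k)^2 - r^2 = 36 + 310.147321 - 100 = 246.147321
disc = B^2-4AC = 26805.0760 - 25491.1357 = 1313.9403
disc > 0

2 intersection points


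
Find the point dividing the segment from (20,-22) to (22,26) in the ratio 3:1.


Px = (3*22 + 1*20)/4 = 86/4 = 21.5000
Py = (3*26 + 1*(-22))/4 = 56/4 = 14.0000

P = (21.5000, 14.0000)


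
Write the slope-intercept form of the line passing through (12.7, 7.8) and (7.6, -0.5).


m = (-8.3)/(-5.1) = 1.6275
b = y1 - m*x1 = 7.8 - (-8.3*12.7)/(-5.1) = 7.8 - 20.6686 = -12.8686

y = 1.6275x - 12.8686


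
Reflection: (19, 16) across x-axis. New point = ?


Reflection rule for x-axis: (x, -y)
(19, 16) -> (19, -16)

(19, -16)


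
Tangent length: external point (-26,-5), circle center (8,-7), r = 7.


d = sqrt((-26-8)^2 + (-5+ 7)^2) = sqrt(1156+4) = 34.0588
L = sqrt(1160.0000 - 49) = sqrt(1111.0000) = 33.3317

33.3317


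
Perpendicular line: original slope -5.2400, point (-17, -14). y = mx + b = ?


Perpendicular slope = -1/m1 = -1/(-5.2400) = 0.1908
b2 = y0 - m2*x0 = -14 - 17/(-5.2400) = -14 + 3.2443 = -10.7557

y = 0.1908x - 10.7557


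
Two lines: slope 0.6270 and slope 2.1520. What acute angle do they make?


m1-m2 = -1.525
1+m1*m2 = 2.349304
tan(theta) = |-1.525/2.349304| = 0.649128
theta = arctan(|-1.525/2.349304|) = 32.9887 degrees (acute angle)

32.9887 degrees


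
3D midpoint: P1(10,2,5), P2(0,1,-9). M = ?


Mx = (10+0)/2 = 5.0000
My = (2+1)/2 = 1.5000
Mz = (5- 9)/2 = -2.0000

M = (5.0000, 1.5000, -2.0000)


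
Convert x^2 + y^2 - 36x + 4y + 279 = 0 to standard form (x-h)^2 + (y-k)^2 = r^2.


h = -D/2 = 36/2 = 18
k = -E/2 = -4/2 = -2
r^2 = h^2 + k^2 - F = 324 + 4 - 279 = 49
r = 7

Center (18, -2), radius = 7


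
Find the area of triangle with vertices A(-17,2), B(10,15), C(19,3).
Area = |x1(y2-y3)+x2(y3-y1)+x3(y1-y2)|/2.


-17*(15-3) = -204
10*(3-2) = 10
19*(2-15) = -247
sum = -441
Area = |-441|/2 = 220.5000

220.5000 sq units


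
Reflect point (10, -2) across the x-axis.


Reflection rule for x-axis: (x, -y)
(10, -2) -> (10, 2)

(10, 2)


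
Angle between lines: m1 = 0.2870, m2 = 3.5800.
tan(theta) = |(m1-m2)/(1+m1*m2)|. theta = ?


m1-m2 = -3.293
1+m1*m2 = 2.02746
tan(theta) = |-3.293/2.02746| = 1.624200
theta = arctan(|-3.293/2.02746|) = 58.3799 degrees (acute angle)

58.3799 degrees


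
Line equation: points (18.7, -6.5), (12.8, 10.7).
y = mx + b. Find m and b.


m = (17.2)/(-5.9) = -2.9153
b = y1 - m*x1 = -6.5 - (17.2*18.7)/(-5.9) = -6.5 + 54.5153 = 48.0153

y = -2.9153x + 48.0153


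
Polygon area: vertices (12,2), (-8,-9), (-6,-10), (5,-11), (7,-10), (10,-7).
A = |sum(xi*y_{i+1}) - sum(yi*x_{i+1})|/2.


sum(xi*y_{i+1}) = 12*(-9) - 8*(-10) - 6*(-11) + 5*(-10) + 7*(-7) + 10*2 = -41
sum(yi*x_{i+1}) = 2*(-8) - 9*(-6) - 10*5 - 11*7 - 10*10 - 7*12 = -273
Area = |-41 + 273|/2 = 232/2 = 116.0000

116.0000 sq units


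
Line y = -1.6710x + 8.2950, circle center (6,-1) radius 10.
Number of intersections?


Substitute y = -1.6710x + 8.2950: (x-6)^2 + (-1.6710x+8.2950+ 1)^2 = 100
Expand to Ax^2 + Bx + C = 0, where b-k = 9.295
A = 1+m^2 = 3.792241
B = 2(m(b-k) - h) = 2(-1.6710*9.295 - 6) = -43.06389
C = h^2 + (b-k)^2 - r^2 = 36 + 86.397025 - 100 = 22.397025
disc = B^2-4AC = 1854.4986 - 339.7397 = 1514.7589
disc > 0

2 intersection points


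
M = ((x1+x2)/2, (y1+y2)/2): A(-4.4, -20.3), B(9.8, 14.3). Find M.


Mx = (-4.4 + 9.8)/2 = 5.4/2 = 2.7000
My = (-20.3 + 14.3)/2 = -6.0/2 = -3.0000

(2.7000, -3.0000)


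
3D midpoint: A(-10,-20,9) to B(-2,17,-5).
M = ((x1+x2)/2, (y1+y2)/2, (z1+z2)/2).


Mx = (-10- 2)/2 = -6.0000
My = (-20+17)/2 = -1.5000
Mz = (9- 5)/2 = 2.0000

M = (-6.0000, -1.5000, 2.0000)


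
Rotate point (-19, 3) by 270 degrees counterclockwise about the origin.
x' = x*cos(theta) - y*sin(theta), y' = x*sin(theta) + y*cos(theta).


cos(270) = 0, sin(270) = -1
x' = -19*0 - 3*(-1) = 3
y' = -19*(-1) + 3*0 = 19

(3, 19)


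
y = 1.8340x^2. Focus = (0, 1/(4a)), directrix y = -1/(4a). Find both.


a = 1.8340
1/(4a) = 0.1363
Focus = (0, 0.1363)
Directrix: y = -0.1363

Focus = (0, 0.1363), Directrix: y = -0.1363


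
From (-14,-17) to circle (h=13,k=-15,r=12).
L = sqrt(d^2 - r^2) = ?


d = sqrt((-14-13)^2 + (-17+ 15)^2) = sqrt(729+4) = 27.0740
L = sqrt(733.0000 - 144) = sqrt(589.0000) = 24.2693

24.2693


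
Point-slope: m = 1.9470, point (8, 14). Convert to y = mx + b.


y - 14 = 1.9470(x - 8)
y = 1.9470x + 14 - 1.9470*8
y = 1.9470x - 1.5760

y = 1.9470x - 1.5760


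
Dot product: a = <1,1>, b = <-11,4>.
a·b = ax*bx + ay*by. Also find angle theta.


a·b = 1*(-11) + 1*4 = -11 + 4 = -7
|a| = sqrt(1+1) = 1.4142
|b| = sqrt(121+16) = 11.7047
cos(theta) = -7/(sqrt(2)*sqrt(137)) = -7/sqrt(274) = -0.422885
theta = arccos(-7/sqrt(274)) = 115.0169 degrees

a·b = -7, theta = 115.0169 deg


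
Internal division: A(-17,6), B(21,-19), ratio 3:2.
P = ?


Px = (3*21 + 2*(-17))/5 = 29/5 = 5.8000
Py = (3*(-19) + 2*6)/5 = -45/5 = -9.0000

P = (5.8000, -9.0000)


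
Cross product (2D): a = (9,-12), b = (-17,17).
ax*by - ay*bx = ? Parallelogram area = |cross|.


cross = 9*17 + 12*(-17) = 153 - 204 = -51
Parallelogram area = |-51| = 51

cross = -51, parallelogram area = 51


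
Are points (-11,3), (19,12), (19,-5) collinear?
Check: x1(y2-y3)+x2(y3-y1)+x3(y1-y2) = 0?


-11*(12+ 5) + 19*(-5-3) + 19*(3-12)
= -187 - 152 - 171 = -510

No, not collinear (determinant = -510)


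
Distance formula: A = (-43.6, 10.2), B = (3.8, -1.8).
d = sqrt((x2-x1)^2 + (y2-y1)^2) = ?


dx = 3.8 + 43.6 = 47.4
dy = -1.8 - 10.2 = -12.0
d = sqrt(2246.76 + 144.0) = sqrt(2390.76) = 48.8954

48.8954


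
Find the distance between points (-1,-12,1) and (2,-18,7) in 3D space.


dx=3, dy=-6, dz=6
d = sqrt(9+36+36) = sqrt(81) = 9.0000

9.0000


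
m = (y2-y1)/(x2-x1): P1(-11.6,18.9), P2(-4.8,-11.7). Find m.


dy = -11.7 - 18.9 = -30.6
dx = -4.8 + 11.6 = 6.8
m = -30.6/6.8 = -4.5000

m = -4.5000


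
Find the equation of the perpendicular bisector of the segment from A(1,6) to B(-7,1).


Midpoint = (-3, 3.5)
Slope of AB = dy/dx = -5/(-8) = 0.6250
Perp slope = -dx/dy = -8/5 = -1.6000
b = My - (perp slope)*Mx = 3.5 + (-8*(-3))/(-5) = 3.5 - 4.8000 = -1.3000

y = -1.6000x - 1.3000


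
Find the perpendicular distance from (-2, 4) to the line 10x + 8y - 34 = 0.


|10*(-2) + 8*4 - 34| = |-22| = 22
sqrt(100 + 64) = sqrt(164) = 12.8062
d = 22/sqrt(164) = 1.7179

1.7179


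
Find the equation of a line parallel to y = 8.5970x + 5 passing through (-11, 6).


Parallel lines have equal slopes.
m2 = 8.5970
b2 = 6 - 8.5970*(-11) = 100.5670

y = 8.5970x + 100.5670


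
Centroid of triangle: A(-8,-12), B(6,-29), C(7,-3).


Gx = (-8+6+7)/3 = 5/3 = 1.6667
Gy = (-12- 29- 3)/3 = -44/3 = -14.6667

G = (1.6667, -14.6667)


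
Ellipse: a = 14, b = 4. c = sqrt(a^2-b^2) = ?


c^2 = 14^2 - 4^2 = 196 - 16 = 180
c = sqrt(180) = 13.4164

c = 13.4164


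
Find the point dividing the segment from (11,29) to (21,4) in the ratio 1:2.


Px = (1*21 + 2*11)/3 = 43/3 = 14.3333
Py = (1*4 + 2*29)/3 = 62/3 = 20.6667

P = (14.3333, 20.6667)


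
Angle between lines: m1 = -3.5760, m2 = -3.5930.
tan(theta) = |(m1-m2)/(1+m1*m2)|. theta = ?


m1-m2 = 0.017
1+m1*m2 = 13.848568
tan(theta) = |0.017/13.848568| = 0.001228
theta = arctan(|0.017/13.848568|) = 0.0703 degrees (acute angle)

0.0703 degrees


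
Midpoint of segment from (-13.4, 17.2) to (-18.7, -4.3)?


Mx = (-13.4 - 18.7)/2 = -32.1/2 = -16.0500
My = (17.2 - 4.3)/2 = 12.9/2 = 6.4500

(-16.0500, 6.4500)


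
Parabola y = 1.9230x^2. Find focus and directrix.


a = 1.9230
1/(4a) = 0.1300
Focus = (0, 0.1300)
Directrix: y = -0.1300

Focus = (0, 0.1300), Directrix: y = -0.1300


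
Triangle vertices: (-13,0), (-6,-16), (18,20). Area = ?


-13*(-16-20) = 468
-6*(20-0) = -120
18*(0+ 16) = 288
sum = 636
Area = |636|/2 = 318.0000

318.0000 sq units


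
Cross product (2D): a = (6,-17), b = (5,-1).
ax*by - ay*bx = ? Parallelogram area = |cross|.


cross = 6*(-1) + 17*5 = -6 + 85 = 79
Parallelogram area = |79| = 79

cross = 79, parallelogram area = 79


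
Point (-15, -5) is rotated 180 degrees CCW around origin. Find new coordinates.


cos(180) = -1, sin(180) = 0
x' = -15*(-1) + 5*0 = 15
y' = -15*0 - 5*(-1) = 5

(15, 5)


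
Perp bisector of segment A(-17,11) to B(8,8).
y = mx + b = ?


Midpoint = (-4.5, 9.5)
Slope of AB = dy/dx = -3/25 = -0.1200
Perp slope = -dx/dy = 25/3 = 8.3333
b = My - (perp slope)*Mx = 9.5 + (25*(-4.5))/(-3) = 9.5 + 37.5000 = 47.0000

y = 8.3333x + 47.0000


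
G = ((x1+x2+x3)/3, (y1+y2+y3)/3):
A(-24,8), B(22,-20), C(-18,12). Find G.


Gx = (-24+22- 18)/3 = -20/3 = -6.6667
Gy = (8- 20+12)/3 = 0/3 = 0

G = (-6.6667, 0)


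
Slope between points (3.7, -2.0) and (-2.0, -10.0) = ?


dy = -10.0 + 2.0 = -8.0
dx = -2.0 - 3.7 = -5.7
m = -8.0/(-5.7) = 1.4035

m = 1.4035


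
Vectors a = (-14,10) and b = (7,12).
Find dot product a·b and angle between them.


a·b = -14*7 + 10*12 = -98 + 120 = 22
|a| = sqrt(196+100) = 17.2047
|b| = sqrt(49+144) = 13.8924
cos(theta) = 22/(sqrt(296)*sqrt(193)) = 22/sqrt(57128) = 0.092045
theta = arccos(22/sqrt(57128)) = 84.7188 degrees

a·b = 22, theta = 84.7188 deg


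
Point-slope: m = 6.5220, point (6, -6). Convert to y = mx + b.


y + 6 = 6.5220(x - 6)
y = 6.5220x - 6 - 6.5220*6
y = 6.5220x - 45.1320

y = 6.5220x - 45.1320


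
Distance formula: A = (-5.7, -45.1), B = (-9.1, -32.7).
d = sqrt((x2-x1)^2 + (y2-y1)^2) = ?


dx = -9.1 + 5.7 = -3.4
dy = -32.7 + 45.1 = 12.4
d = sqrt(11.56 + 153.76) = sqrt(165.32) = 12.8577

12.8577


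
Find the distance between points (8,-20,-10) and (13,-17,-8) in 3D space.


dx=5, dy=3, dz=2
d = sqrt(25+9+4) = sqrt(38) = 6.1644

6.1644


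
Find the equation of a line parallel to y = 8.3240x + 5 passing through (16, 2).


Parallel lines have equal slopes.
m2 = 8.3240
b2 = 2 - 8.3240*16 = -131.1840

y = 8.3240x - 131.1840


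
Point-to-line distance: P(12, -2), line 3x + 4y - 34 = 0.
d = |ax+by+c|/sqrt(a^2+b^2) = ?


|3*12 + 4*(-2) - 34| = |-6| = 6
sqrt(9 + 16) = sqrt(25) = 5.0000
d = 6/sqrt(25) = 1.2000

1.2000


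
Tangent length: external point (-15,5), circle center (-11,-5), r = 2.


d = sqrt((-15+ 11)^2 + (5+ 5)^2) = sqrt(16+100) = 10.7703
L = sqrt(116.0000 - 4) = sqrt(112.0000) = 10.5830

10.5830


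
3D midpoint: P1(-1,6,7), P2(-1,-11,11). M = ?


Mx = (-1- 1)/2 = -1.0000
My = (6- 11)/2 = -2.5000
Mz = (7+11)/2 = 9.0000

M = (-1.0000, -2.5000, 9.0000)


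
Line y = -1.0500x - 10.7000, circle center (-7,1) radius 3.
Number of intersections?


Substitute y = -1.0500x - 10.7000: (x+ 7)^2 + (-1.0500x- 10.7000-1)^2 = 9
Expand to Ax^2 + Bx + C = 0, where b-k = -11.7
A = 1+m^2 = 2.1025
B = 2(m(b-k) - h) = 2(-1.0500*(-11.7) + 7) = 38.57
C = h^2 + (b-k)^2 - r^2 = 49 + 136.89 - 9 = 176.89
disc = B^2-4AC = 1487.6449 - 1487.6449 = 0
disc = 0

1 intersection point (tangent)


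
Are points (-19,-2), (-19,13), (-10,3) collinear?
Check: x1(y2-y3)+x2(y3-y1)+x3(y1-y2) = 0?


-19*(13-3) - 19*(3+ 2) - 10*(-2-13)
= -190 - 95 + 150 = -135

No, not collinear (determinant = -135)


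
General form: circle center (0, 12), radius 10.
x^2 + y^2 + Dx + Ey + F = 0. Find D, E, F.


(x-0)^2 + (y-12)^2 = 10^2
D = -2h = 0, E = -2k = -24
F = h^2+k^2-r^2 = 0+144-100 = 44

D = 0, E = -24, F = 44


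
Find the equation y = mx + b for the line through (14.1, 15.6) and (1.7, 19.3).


m = (3.7)/(-12.4) = -0.2984
b = y1 - m*x1 = 15.6 - (3.7*14.1)/(-12.4) = 15.6 + 4.2073 = 19.8073

y = -0.2984x + 19.8073


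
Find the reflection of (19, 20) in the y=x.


Reflection rule for y=x: (y, x)
(19, 20) -> (20, 19)

(20, 19)


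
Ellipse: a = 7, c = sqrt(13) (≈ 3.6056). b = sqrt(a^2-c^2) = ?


b^2 = 7^2 - (sqrt(13))^2 = 49 - 13 = 36
b = sqrt(36) = 6

b = 6


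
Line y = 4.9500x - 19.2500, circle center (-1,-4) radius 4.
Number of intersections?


Substitute y = 4.9500x - 19.2500: (x+ 1)^2 + (4.9500x- 19.2500+ 4)^2 = 16
Expand to Ax^2 + Bx + C = 0, where b-k = -15.25
A = 1+m^2 = 25.5025
B = 2(m(b-k) - h) = 2(4.9500*(-15.25) + 1) = -148.975
C = h^2 + (b-k)^2 - r^2 = 1 + 232.5625 - 16 = 217.5625
disc = B^2-4AC = 22193.5506 - 22193.5506 = 0
disc = 0

1 intersection point (tangent)


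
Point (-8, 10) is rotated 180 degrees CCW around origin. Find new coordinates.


cos(180) = -1, sin(180) = 0
x' = -8*(-1) - 10*0 = 8
y' = -8*0 + 10*(-1) = -10

(8, -10)


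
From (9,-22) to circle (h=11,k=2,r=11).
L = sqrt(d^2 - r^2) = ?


d = sqrt((9-11)^2 + (-22-2)^2) = sqrt(4+576) = 24.0832
L = sqrt(580.0000 - 121) = sqrt(459.0000) = 21.4243

21.4243


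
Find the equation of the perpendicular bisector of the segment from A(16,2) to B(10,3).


Midpoint = (13, 2.5)
Slope of AB = dy/dx = 1/(-6) = -0.1667
Perp slope = -dx/dy = 6/1 = 6.0000
b = My - (perp slope)*Mx = 2.5 + (-6*13)/1 = 2.5 - 78.0000 = -75.5000

y = 6.0000x - 75.5000


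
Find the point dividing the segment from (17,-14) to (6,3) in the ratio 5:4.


Px = (5*6 + 4*17)/9 = 98/9 = 10.8889
Py = (5*3 + 4*(-14))/9 = -41/9 = -4.5556

P = (10.8889, -4.5556)


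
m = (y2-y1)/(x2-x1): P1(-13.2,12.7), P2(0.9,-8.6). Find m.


dy = -8.6 - 12.7 = -21.3
dx = 0.9 + 13.2 = 14.1
m = -21.3/14.1 = -1.5106

m = -1.5106


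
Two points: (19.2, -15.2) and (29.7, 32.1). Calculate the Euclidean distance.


dx = 29.7 - 19.2 = 10.5
dy = 32.1 + 15.2 = 47.3
d = sqrt(110.25 + 2237.29) = sqrt(2347.54) = 48.4514

48.4514


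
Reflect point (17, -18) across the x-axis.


Reflection rule for x-axis: (x, -y)
(17, -18) -> (17, 18)

(17, 18)


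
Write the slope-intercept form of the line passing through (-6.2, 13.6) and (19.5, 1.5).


m = (-12.1)/(25.7) = -0.4708
b = y1 - m*x1 = 13.6 - (-12.1*(-6.2))/(25.7) = 13.6 - 2.9191 = 10.6809

y = -0.4708x + 10.6809


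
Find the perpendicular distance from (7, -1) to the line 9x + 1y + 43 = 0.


|9*7 + 1*(-1) + 43| = |105| = 105
sqrt(81 + 1) = sqrt(82) = 9.0554
d = 105/sqrt(82) = 11.5953

11.5953


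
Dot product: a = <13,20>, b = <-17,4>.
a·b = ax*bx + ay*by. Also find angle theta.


a·b = 13*(-17) + 20*4 = -221 + 80 = -141
|a| = sqrt(169+400) = 23.8537
|b| = sqrt(289+16) = 17.4642
cos(theta) = -141/(sqrt(569)*sqrt(305)) = -141/sqrt(173545) = -0.338464
theta = arccos(-141/sqrt(173545)) = 109.7833 degrees

a·b = -141, theta = 109.7833 deg


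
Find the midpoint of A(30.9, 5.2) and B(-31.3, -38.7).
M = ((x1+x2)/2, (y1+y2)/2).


Mx = (30.9 - 31.3)/2 = -0.4/2 = -0.2000
My = (5.2 - 38.7)/2 = -33.5/2 = -16.7500

(-0.2000, -16.7500)


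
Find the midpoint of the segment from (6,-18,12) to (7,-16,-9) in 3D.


Mx = (6+7)/2 = 6.5000
My = (-18- 16)/2 = -17.0000
Mz = (12- 9)/2 = 1.5000

M = (6.5000, -17.0000, 1.5000)


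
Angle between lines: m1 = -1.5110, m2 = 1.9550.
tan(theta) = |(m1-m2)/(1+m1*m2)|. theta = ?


m1-m2 = -3.466
1+m1*m2 = -1.954005
tan(theta) = |-3.466/(-1.954005)| = 1.773793
theta = arctan(|-3.466/(-1.954005)|) = 60.5873 degrees (acute angle)

60.5873 degrees


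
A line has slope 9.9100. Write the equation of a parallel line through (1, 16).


Parallel lines have equal slopes.
m2 = 9.9100
b2 = 16 - 9.9100*1 = 6.0900

y = 9.9100x + 6.0900


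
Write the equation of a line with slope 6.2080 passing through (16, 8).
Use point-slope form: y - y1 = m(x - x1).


y - 8 = 6.2080(x - 16)
y = 6.2080x + 8 - 6.2080*16
y = 6.2080x - 91.3280

y = 6.2080x - 91.3280


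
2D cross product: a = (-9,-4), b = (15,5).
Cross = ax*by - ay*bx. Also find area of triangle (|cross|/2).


cross = -9*5 + 4*15 = -45 + 60 = 15
Triangle area = |15|/2 = 15/2 = 7.5000

cross = 15, triangle area = 7.5000


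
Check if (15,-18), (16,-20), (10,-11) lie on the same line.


15*(-20+ 11) + 16*(-11+ 18) + 10*(-18+ 20)
= -135 + 112 + 20 = -3

No, not collinear (determinant = -3)


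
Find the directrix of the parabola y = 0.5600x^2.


a = 0.5600
1/(4a) = 0.4464
directrix: y = -0.4464 = -0.4464

y = -0.4464


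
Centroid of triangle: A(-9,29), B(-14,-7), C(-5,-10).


Gx = (-9- 14- 5)/3 = -28/3 = -9.3333
Gy = (29- 7- 10)/3 = 12/3 = 4.0000

G = (-9.3333, 4.0000)


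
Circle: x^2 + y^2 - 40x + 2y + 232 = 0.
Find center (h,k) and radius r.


h = -D/2 = 40/2 = 20
k = -E/2 = -2/2 = -1
r^2 = h^2 + k^2 - F = 400 + 1 - 232 = 169
r = 13

Center (20, -1), radius = 13


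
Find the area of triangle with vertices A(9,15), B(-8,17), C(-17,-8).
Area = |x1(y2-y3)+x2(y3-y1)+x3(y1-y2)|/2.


9*(17+ 8) = 225
-8*(-8-15) = 184
-17*(15-17) = 34
sum = 443
Area = |443|/2 = 221.5000

221.5000 sq units


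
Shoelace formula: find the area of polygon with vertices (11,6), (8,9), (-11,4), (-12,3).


sum(xi*y_{i+1}) = 11*9 + 8*4 - 11*3 - 12*6 = 26
sum(yi*x_{i+1}) = 6*8 + 9*(-11) + 4*(-12) + 3*11 = -66
Area = |26 + 66|/2 = 92/2 = 46.0000

46.0000 sq units


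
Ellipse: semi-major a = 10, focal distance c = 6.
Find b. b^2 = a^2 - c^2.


b^2 = 10^2 - (6)^2 = 100 - 36 = 64
b = sqrt(64) = 8

b = 8


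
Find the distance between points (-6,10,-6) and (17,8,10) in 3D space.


dx=23, dy=-2, dz=16
d = sqrt(529+4+256) = sqrt(789) = 28.0891

28.0891


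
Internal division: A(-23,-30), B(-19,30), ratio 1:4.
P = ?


Px = (1*(-19) + 4*(-23))/5 = -111/5 = -22.2000
Py = (1*30 + 4*(-30))/5 = -90/5 = -18.0000

P = (-22.2000, -18.0000)


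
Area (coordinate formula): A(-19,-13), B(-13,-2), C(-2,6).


-19*(-2-6) = 152
-13*(6+ 13) = -247
-2*(-13+ 2) = 22
sum = -73
Area = |-73|/2 = 36.5000

36.5000 sq units


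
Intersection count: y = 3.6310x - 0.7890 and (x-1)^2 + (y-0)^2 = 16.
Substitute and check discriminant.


Substitute y = 3.6310x - 0.7890: (x-1)^2 + (3.6310x- 0.7890-0)^2 = 16
Expand to Ax^2 + Bx + C = 0, where b-k = -0.789
A = 1+m^2 = 14.184161
B = 2(m(b-k) - h) = 2(3.6310*(-0.789) - 1) = -7.729718
C = h^2 + (b-k)^2 - r^2 = 1 + 0.622521 - 16 = -14.377479
disc = B^2-4AC = 59.7485 + 815.7299 = 875.4784
disc > 0

2 intersection points


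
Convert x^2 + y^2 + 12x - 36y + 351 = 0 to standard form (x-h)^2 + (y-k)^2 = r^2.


h = -D/2 = -12/2 = -6
k = -E/2 = 36/2 = 18
r^2 = h^2 + k^2 - F = 36 + 324 - 351 = 9
r = 3

Center (-6, 18), radius = 3


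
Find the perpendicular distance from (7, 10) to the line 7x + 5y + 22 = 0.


|7*7 + 5*10 + 22| = |121| = 121
sqrt(49 + 25) = sqrt(74) = 8.6023
d = 121/sqrt(74) = 14.0660

14.0660


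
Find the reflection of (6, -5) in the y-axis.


Reflection rule for y-axis: (-x, y)
(6, -5) -> (-6, -5)

(-6, -5)


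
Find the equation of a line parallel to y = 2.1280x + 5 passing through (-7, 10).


Parallel lines have equal slopes.
m2 = 2.1280
b2 = 10 - 2.1280*(-7) = 24.8960

y = 2.1280x + 24.8960


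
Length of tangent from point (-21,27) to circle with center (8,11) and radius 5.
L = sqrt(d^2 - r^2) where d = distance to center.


d = sqrt((-21-8)^2 + (27-11)^2) = sqrt(841+256) = 33.1210
L = sqrt(1097.0000 - 25) = sqrt(1072.0000) = 32.7414

32.7414


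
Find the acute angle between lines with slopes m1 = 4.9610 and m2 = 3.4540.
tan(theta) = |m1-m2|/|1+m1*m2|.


m1-m2 = 1.507
1+m1*m2 = 18.135294
tan(theta) = |1.507/18.135294| = 0.083098
theta = arctan(|1.507/18.135294|) = 4.7502 degrees (acute angle)

4.7502 degrees


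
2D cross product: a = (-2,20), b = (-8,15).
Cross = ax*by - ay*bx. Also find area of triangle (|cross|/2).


cross = -2*15 - 20*(-8) = -30 + 160 = 130
Triangle area = |130|/2 = 130/2 = 65.0000

cross = 130, triangle area = 65.0000


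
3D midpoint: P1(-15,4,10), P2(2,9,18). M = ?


Mx = (-15+2)/2 = -6.5000
My = (4+9)/2 = 6.5000
Mz = (10+18)/2 = 14.0000

M = (-6.5000, 6.5000, 14.0000)


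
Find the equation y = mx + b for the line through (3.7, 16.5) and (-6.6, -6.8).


m = (-23.3)/(-10.3) = 2.2621
b = y1 - m*x1 = 16.5 - (-23.3*3.7)/(-10.3) = 16.5 - 8.3699 = 8.1301

y = 2.2621x + 8.1301


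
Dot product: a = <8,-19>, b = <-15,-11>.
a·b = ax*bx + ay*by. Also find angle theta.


a·b = 8*(-15) - 19*(-11) = -120 + 209 = 89
|a| = sqrt(64+361) = 20.6155
|b| = sqrt(225+121) = 18.6011
cos(theta) = 89/(sqrt(425)*sqrt(346)) = 89/sqrt(147050) = 0.232091
theta = arccos(89/sqrt(147050)) = 76.5798 degrees

a·b = 89, theta = 76.5798 deg


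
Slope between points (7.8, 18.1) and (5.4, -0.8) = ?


dy = -0.8 - 18.1 = -18.9
dx = 5.4 - 7.8 = -2.4
m = -18.9/(-2.4) = 7.8750

m = 7.8750


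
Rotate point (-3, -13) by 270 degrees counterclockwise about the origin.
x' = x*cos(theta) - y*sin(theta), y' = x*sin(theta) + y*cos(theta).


cos(270) = 0, sin(270) = -1
x' = -3*0 + 13*(-1) = -13
y' = -3*(-1) - 13*0 = 3

(-13, 3)


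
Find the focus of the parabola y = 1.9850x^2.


a = 1.9850
4a = 7.9400
focus = (0, 1/7.9400) = (0, 0.1259)

Focus = (0, 0.1259)


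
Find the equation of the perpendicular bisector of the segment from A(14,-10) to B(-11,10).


Midpoint = (1.5, 0)
Slope of AB = dy/dx = 20/(-25) = -0.8000
Perp slope = -dx/dy = 25/20 = 1.2500
b = My - (perp slope)*Mx = 0 + (-25*1.5)/20 = 0 - 1.8750 = -1.8750

y = 1.2500x - 1.8750


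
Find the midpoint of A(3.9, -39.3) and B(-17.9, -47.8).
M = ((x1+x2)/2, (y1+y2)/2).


Mx = (3.9 - 17.9)/2 = -14/2 = -7.0000
My = (-39.3 - 47.8)/2 = -87.1/2 = -43.5500

(-7.0000, -43.5500)


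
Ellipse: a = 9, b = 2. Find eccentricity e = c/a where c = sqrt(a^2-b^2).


c = sqrt(81-4) = sqrt(77) = 8.7750
e = c/a = sqrt(77)/9 = 0.9750

e = 0.9750


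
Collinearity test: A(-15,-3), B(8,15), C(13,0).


-15*(15-0) + 8*(0+ 3) + 13*(-3-15)
= -225 + 24 - 234 = -435

No, not collinear (determinant = -435)


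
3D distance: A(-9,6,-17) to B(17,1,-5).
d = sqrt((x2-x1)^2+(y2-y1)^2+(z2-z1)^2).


dx=26, dy=-5, dz=12
d = sqrt(676+25+144) = sqrt(845) = 29.0689

29.0689


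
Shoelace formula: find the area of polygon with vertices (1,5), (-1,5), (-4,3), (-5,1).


sum(xi*y_{i+1}) = 1*5 - 1*3 - 4*1 - 5*5 = -27
sum(yi*x_{i+1}) = 5*(-1) + 5*(-4) + 3*(-5) + 1*1 = -39
Area = |-27 + 39|/2 = 12/2 = 6.0000

6.0000 sq units


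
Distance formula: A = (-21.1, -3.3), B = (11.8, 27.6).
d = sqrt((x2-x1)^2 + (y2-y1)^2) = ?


dx = 11.8 + 21.1 = 32.9
dy = 27.6 + 3.3 = 30.9
d = sqrt(1082.41 + 954.81) = sqrt(2037.22) = 45.1356

45.1356


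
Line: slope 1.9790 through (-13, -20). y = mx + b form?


y + 20 = 1.9790(x + 13)
y = 1.9790x - 20 - 1.9790*(-13)
y = 1.9790x + 5.7270

y = 1.9790x + 5.7270


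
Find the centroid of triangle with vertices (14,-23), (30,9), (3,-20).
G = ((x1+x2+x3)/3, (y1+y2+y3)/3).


Gx = (14+30+3)/3 = 47/3 = 15.6667
Gy = (-23+9- 20)/3 = -34/3 = -11.3333

G = (15.6667, -11.3333)


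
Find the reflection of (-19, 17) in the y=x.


Reflection rule for y=x: (y, x)
(-19, 17) -> (17, -19)

(17, -19)


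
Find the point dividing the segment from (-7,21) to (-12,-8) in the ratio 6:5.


Px = (6*(-12) + 5*(-7))/11 = -107/11 = -9.7273
Py = (6*(-8) + 5*21)/11 = 57/11 = 5.1818

P = (-9.7273, 5.1818)


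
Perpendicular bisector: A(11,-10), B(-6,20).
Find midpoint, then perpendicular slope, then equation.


Midpoint = (2.5, 5)
Slope of AB = dy/dx = 30/(-17) = -1.7647
Perp slope = -dx/dy = 17/30 = 0.5667
b = My - (perp slope)*Mx = 5 + (-17*2.5)/30 = 5 - 1.4167 = 3.5833

y = 0.5667x + 3.5833


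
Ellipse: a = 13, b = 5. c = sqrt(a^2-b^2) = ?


c^2 = 13^2 - 5^2 = 169 - 25 = 144
c = sqrt(144) = 12.0000

c = 12.0000


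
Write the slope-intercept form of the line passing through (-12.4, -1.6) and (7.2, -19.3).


m = (-17.7)/(19.6) = -0.9031
b = y1 - m*x1 = -1.6 - (-17.7*(-12.4))/(19.6) = -1.6 - 11.1980 = -12.7980

y = -0.9031x - 12.7980


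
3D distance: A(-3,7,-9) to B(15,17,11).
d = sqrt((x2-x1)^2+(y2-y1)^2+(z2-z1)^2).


dx=18, dy=10, dz=20
d = sqrt(324+100+400) = sqrt(824) = 28.7054

28.7054


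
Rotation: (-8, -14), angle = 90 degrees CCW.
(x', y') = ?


cos(90) = 0, sin(90) = 1
x' = -8*0 + 14*1 = 14
y' = -8*1 - 14*0 = -8

(14, -8)


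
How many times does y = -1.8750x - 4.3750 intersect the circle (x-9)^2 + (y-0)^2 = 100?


Substitute y = -1.8750x - 4.3750: (x-9)^2 + (-1.8750x- 4.3750-0)^2 = 100
Expand to Ax^2 + Bx + C = 0, where b-k = -4.375
A = 1+m^2 = 4.515625
B = 2(m(b-k) - h) = 2(-1.8750*(-4.375) - 9) = -1.59375
C = h^2 + (b-k)^2 - r^2 = 81 + 19.140625 - 100 = 0.140625
disc = B^2-4AC = 2.5400 - 2.5400 = 0
disc = 0

1 intersection point (tangent)


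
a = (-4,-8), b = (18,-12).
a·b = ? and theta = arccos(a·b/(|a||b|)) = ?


a·b = -4*18 - 8*(-12) = -72 + 96 = 24
|a| = sqrt(16+64) = 8.9443
|b| = sqrt(324+144) = 21.6333
cos(theta) = 24/(sqrt(80)*sqrt(468)) = 24/sqrt(37440) = 0.124035
theta = arccos(24/sqrt(37440)) = 82.8750 degrees

a·b = 24, theta = 82.8750 deg


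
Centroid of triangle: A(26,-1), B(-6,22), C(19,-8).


Gx = (26- 6+19)/3 = 39/3 = 13.0000
Gy = (-1+22- 8)/3 = 13/3 = 4.3333

G = (13.0000, 4.3333)


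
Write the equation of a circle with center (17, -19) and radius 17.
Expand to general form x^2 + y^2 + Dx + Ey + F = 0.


(x-17)^2 + (y+ 19)^2 = 17^2
D = -2h = -34, E = -2k = 38
F = h^2+k^2-r^2 = 289+361-289 = 361

x^2 + y^2 - 34x + 38y + 361 = 0


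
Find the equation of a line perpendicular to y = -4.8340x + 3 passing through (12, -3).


Perpendicular slope = -1/m1 = -1/(-4.8340) = 0.2069
b2 = y0 - m2*x0 = -3 + 12/(-4.8340) = -3 - 2.4824 = -5.4824

y = 0.2069x - 5.4824


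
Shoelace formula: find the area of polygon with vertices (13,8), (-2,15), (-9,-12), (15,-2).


sum(xi*y_{i+1}) = 13*15 - 2*(-12) - 9*(-2) + 15*8 = 357
sum(yi*x_{i+1}) = 8*(-2) + 15*(-9) - 12*15 - 2*13 = -357
Area = |357 + 357|/2 = 714/2 = 357.0000

357.0000 sq units


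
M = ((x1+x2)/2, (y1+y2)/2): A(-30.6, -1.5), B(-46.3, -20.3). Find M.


Mx = (-30.6 - 46.3)/2 = -76.9/2 = -38.4500
My = (-1.5 - 20.3)/2 = -21.8/2 = -10.9000

(-38.4500, -10.9000)


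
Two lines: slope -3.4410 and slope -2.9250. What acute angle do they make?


m1-m2 = -0.516
1+m1*m2 = 11.064925
tan(theta) = |-0.516/11.064925| = 0.046634
theta = arctan(|-0.516/11.064925|) = 2.6700 degrees (acute angle)

2.6700 degrees


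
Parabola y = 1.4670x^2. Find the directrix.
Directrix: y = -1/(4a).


a = 1.4670
1/(4a) = 0.1704
directrix: y = -0.1704 = -0.1704

y = -0.1704


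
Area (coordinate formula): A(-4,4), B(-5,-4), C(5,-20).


-4*(-4+ 20) = -64
-5*(-20-4) = 120
5*(4+ 4) = 40
sum = 96
Area = |96|/2 = 48.0000

48.0000 sq units


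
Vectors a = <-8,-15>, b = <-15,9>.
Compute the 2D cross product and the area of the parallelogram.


cross = -8*9 + 15*(-15) = -72 - 225 = -297
Parallelogram area = |-297| = 297

cross = -297, parallelogram area = 297


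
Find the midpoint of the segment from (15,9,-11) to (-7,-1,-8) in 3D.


Mx = (15- 7)/2 = 4.0000
My = (9- 1)/2 = 4.0000
Mz = (-11- 8)/2 = -9.5000

M = (4.0000, 4.0000, -9.5000)


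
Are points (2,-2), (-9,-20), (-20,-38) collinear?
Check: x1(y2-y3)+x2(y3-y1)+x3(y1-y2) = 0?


2*(-20+ 38) - 9*(-38+ 2) - 20*(-2+ 20)
= 36 + 324 - 360 = 0

Yes, collinear (determinant = 0)


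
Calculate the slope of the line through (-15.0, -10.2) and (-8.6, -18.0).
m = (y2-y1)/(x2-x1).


dy = -18.0 + 10.2 = -7.8
dx = -8.6 + 15.0 = 6.4
m = -7.8/6.4 = -1.2188

m = -1.2188


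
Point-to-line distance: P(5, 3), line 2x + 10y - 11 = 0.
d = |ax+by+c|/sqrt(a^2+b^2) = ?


|2*5 + 10*3 - 11| = |29| = 29
sqrt(4 + 100) = sqrt(104) = 10.1980
d = 29/sqrt(104) = 2.8437

2.8437


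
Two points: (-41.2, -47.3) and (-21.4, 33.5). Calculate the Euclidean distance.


dx = -21.4 + 41.2 = 19.8
dy = 33.5 + 47.3 = 80.8
d = sqrt(392.04 + 6528.64) = sqrt(6920.68) = 83.1906

83.1906


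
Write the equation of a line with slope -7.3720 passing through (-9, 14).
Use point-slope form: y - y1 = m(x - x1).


y - 14 = -7.3720(x + 9)
y = -7.3720x + 14 + 7.3720*(-9)
y = -7.3720x - 52.3480

y = -7.3720x - 52.3480


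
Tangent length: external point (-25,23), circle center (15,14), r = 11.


d = sqrt((-25-15)^2 + (23-14)^2) = sqrt(1600+81) = 41.0000
L = sqrt(1681.0000 - 121) = sqrt(1560.0000) = 39.4968

39.4968


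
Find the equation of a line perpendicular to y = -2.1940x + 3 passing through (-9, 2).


Perpendicular slope = -1/m1 = -1/(-2.1940) = 0.4558
b2 = y0 - m2*x0 = 2 - 9/(-2.1940) = 2 + 4.1021 = 6.1021

y = 0.4558x + 6.1021


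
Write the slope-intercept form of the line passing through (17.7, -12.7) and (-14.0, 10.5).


m = (23.2)/(-31.7) = -0.7319
b = y1 - m*x1 = -12.7 - (23.2*17.7)/(-31.7) = -12.7 + 12.9539 = 0.2539

y = -0.7319x + 0.2539


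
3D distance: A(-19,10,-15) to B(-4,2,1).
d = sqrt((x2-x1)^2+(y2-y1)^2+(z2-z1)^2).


dx=15, dy=-8, dz=16
d = sqrt(225+64+256) = sqrt(545) = 23.3452

23.3452


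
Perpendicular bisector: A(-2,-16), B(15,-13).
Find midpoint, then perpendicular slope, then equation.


Midpoint = (6.5, -14.5)
Slope of AB = dy/dx = 3/17 = 0.1765
Perp slope = -dx/dy = -17/3 = -5.6667
b = My - (perp slope)*Mx = -14.5 + (17*6.5)/3 = -14.5 + 36.8333 = 22.3333

y = -5.6667x + 22.3333


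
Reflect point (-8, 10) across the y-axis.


Reflection rule for y-axis: (-x, y)
(-8, 10) -> (8, 10)

(8, 10)


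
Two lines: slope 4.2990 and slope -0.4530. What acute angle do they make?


m1-m2 = 4.752
1+m1*m2 = -0.947447
tan(theta) = |4.752/(-0.947447)| = 5.015584
theta = arctan(|4.752/(-0.947447)|) = 78.7243 degrees (acute angle)

78.7243 degrees
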